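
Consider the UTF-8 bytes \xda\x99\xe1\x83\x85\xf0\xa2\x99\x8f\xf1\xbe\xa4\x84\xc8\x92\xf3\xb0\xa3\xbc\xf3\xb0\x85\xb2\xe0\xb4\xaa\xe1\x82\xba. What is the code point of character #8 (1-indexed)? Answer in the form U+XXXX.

U+0D2A

Offset 0: leading byte 0xDA = 11011010 → 2-byte char #1 = DA 99.
Offset 2: leading byte 0xE1 = 11100001 → 3-byte char #2 = E1 83 85.
Offset 5: leading byte 0xF0 = 11110000 → 4-byte char #3 = F0 A2 99 8F.
Offset 9: leading byte 0xF1 = 11110001 → 4-byte char #4 = F1 BE A4 84.
Offset 13: leading byte 0xC8 = 11001000 → 2-byte char #5 = C8 92.
Offset 15: leading byte 0xF3 = 11110011 → 4-byte char #6 = F3 B0 A3 BC.
Offset 19: leading byte 0xF3 = 11110011 → 4-byte char #7 = F3 B0 85 B2.
Offset 23: leading byte 0xE0 = 11100000 → 3-byte char #8 = E0 B4 AA.
Leading byte 0xE0 = 11100000 matches 1110xxxx → 3-byte sequence.
Byte 1: 0xE0 = 11100000, payload 0000 (4 bits).
Byte 2: 0xB4 = 10110100 (10xxxxxx ✓), payload 110100.
Byte 3: 0xAA = 10101010 (10xxxxxx ✓), payload 101010.
Concatenate: 0000110100101010 = 0xD2A (16 bits → U+0D2A).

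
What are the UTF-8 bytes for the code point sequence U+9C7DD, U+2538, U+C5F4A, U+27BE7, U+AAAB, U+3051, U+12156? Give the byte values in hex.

U+9C7DD: 4-byte form → F2 9C 9F 9D.
U+2538: 3-byte form → E2 94 B8.
U+C5F4A: 4-byte form → F3 85 BD 8A.
U+27BE7: 4-byte form → F0 A7 AF A7.
U+AAAB: 3-byte form → EA AA AB.
U+3051: 3-byte form → E3 81 91.
U+12156: 4-byte form → F0 92 85 96.
Concatenated (25 bytes): F2 9C 9F 9D E2 94 B8 F3 85 BD 8A F0 A7 AF A7 EA AA AB E3 81 91 F0 92 85 96.

F2 9C 9F 9D E2 94 B8 F3 85 BD 8A F0 A7 AF A7 EA AA AB E3 81 91 F0 92 85 96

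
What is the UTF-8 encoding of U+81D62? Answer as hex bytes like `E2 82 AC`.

F2 81 B5 A2

U+81D62 = 0x81D62 = 531810 decimal. In range U+10000–U+10FFFF → 4-byte form: 11110xxx 10xxxxxx 10xxxxxx 10xxxxxx.
Binary (21 bits): 010000001110101100010.
Split 3+6+6+6: 010 | 000001 | 110101 | 100010.
Byte 1: 11110010 = 0xF2.
Byte 2: 10000001 = 0x81.
Byte 3: 10110101 = 0xB5.
Byte 4: 10100010 = 0xA2.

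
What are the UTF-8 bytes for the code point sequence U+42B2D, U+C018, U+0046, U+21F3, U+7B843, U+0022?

U+42B2D: 4-byte form → F1 82 AC AD.
U+C018: 3-byte form → EC 80 98.
U+0046: 1-byte form → 46.
U+21F3: 3-byte form → E2 87 B3.
U+7B843: 4-byte form → F1 BB A1 83.
U+0022: 1-byte form → 22.
Concatenated (16 bytes): F1 82 AC AD EC 80 98 46 E2 87 B3 F1 BB A1 83 22.

F1 82 AC AD EC 80 98 46 E2 87 B3 F1 BB A1 83 22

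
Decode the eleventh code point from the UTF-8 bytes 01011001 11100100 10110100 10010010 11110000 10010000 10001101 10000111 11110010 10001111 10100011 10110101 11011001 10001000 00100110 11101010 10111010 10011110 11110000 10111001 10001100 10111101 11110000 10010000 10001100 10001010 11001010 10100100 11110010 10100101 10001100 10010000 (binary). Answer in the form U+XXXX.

Offset 0: leading byte 0x59 = 01011001 → 1-byte char #1 = 59.
Offset 1: leading byte 0xE4 = 11100100 → 3-byte char #2 = E4 B4 92.
Offset 4: leading byte 0xF0 = 11110000 → 4-byte char #3 = F0 90 8D 87.
Offset 8: leading byte 0xF2 = 11110010 → 4-byte char #4 = F2 8F A3 B5.
Offset 12: leading byte 0xD9 = 11011001 → 2-byte char #5 = D9 88.
Offset 14: leading byte 0x26 = 00100110 → 1-byte char #6 = 26.
Offset 15: leading byte 0xEA = 11101010 → 3-byte char #7 = EA BA 9E.
Offset 18: leading byte 0xF0 = 11110000 → 4-byte char #8 = F0 B9 8C BD.
Offset 22: leading byte 0xF0 = 11110000 → 4-byte char #9 = F0 90 8C 8A.
Offset 26: leading byte 0xCA = 11001010 → 2-byte char #10 = CA A4.
Offset 28: leading byte 0xF2 = 11110010 → 4-byte char #11 = F2 A5 8C 90.
Leading byte 0xF2 = 11110010 matches 11110xxx → 4-byte sequence.
Byte 1: 0xF2 = 11110010, payload 010 (3 bits).
Byte 2: 0xA5 = 10100101 (10xxxxxx ✓), payload 100101.
Byte 3: 0x8C = 10001100 (10xxxxxx ✓), payload 001100.
Byte 4: 0x90 = 10010000 (10xxxxxx ✓), payload 010000.
Concatenate: 010100101001100010000 = 0xA5310 (21 bits → U+A5310).

U+A5310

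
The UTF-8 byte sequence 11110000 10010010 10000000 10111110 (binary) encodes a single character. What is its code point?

U+1203E

Leading byte 0xF0 = 11110000 matches 11110xxx → 4-byte sequence.
Byte 1: 0xF0 = 11110000, payload 000 (3 bits).
Byte 2: 0x92 = 10010010 (10xxxxxx ✓), payload 010010.
Byte 3: 0x80 = 10000000 (10xxxxxx ✓), payload 000000.
Byte 4: 0xBE = 10111110 (10xxxxxx ✓), payload 111110.
Concatenate: 000010010000000111110 = 0x1203E (21 bits → U+1203E).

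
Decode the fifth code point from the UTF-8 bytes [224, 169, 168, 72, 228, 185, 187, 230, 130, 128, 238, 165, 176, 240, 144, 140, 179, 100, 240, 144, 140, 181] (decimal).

Offset 0: leading byte 0xE0 = 11100000 → 3-byte char #1 = E0 A9 A8.
Offset 3: leading byte 0x48 = 01001000 → 1-byte char #2 = 48.
Offset 4: leading byte 0xE4 = 11100100 → 3-byte char #3 = E4 B9 BB.
Offset 7: leading byte 0xE6 = 11100110 → 3-byte char #4 = E6 82 80.
Offset 10: leading byte 0xEE = 11101110 → 3-byte char #5 = EE A5 B0.
Leading byte 0xEE = 11101110 matches 1110xxxx → 3-byte sequence.
Byte 1: 0xEE = 11101110, payload 1110 (4 bits).
Byte 2: 0xA5 = 10100101 (10xxxxxx ✓), payload 100101.
Byte 3: 0xB0 = 10110000 (10xxxxxx ✓), payload 110000.
Concatenate: 1110100101110000 = 0xE970 (16 bits → U+E970).

U+E970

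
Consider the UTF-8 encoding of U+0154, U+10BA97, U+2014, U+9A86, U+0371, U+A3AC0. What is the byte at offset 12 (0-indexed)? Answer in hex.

U+0154 → 2-byte form C5 94 at offsets 0–1.
U+10BA97 → 4-byte form F4 8B AA 97 at offsets 2–5.
U+2014 → 3-byte form E2 80 94 at offsets 6–8.
U+9A86 → 3-byte form E9 AA 86 at offsets 9–11.
U+0371 → 2-byte form CD B1 at offsets 12–13.
Offset 12 falls in char 5's range; it's byte 1 of CD B1 = 0xCD.

0xCD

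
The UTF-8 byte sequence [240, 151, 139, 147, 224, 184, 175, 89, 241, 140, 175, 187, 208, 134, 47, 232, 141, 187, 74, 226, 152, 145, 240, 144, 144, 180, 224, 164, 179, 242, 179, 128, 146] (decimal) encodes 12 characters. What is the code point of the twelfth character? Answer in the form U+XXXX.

U+B3012

Offset 0: leading byte 0xF0 = 11110000 → 4-byte char #1 = F0 97 8B 93.
Offset 4: leading byte 0xE0 = 11100000 → 3-byte char #2 = E0 B8 AF.
Offset 7: leading byte 0x59 = 01011001 → 1-byte char #3 = 59.
Offset 8: leading byte 0xF1 = 11110001 → 4-byte char #4 = F1 8C AF BB.
Offset 12: leading byte 0xD0 = 11010000 → 2-byte char #5 = D0 86.
Offset 14: leading byte 0x2F = 00101111 → 1-byte char #6 = 2F.
Offset 15: leading byte 0xE8 = 11101000 → 3-byte char #7 = E8 8D BB.
Offset 18: leading byte 0x4A = 01001010 → 1-byte char #8 = 4A.
Offset 19: leading byte 0xE2 = 11100010 → 3-byte char #9 = E2 98 91.
Offset 22: leading byte 0xF0 = 11110000 → 4-byte char #10 = F0 90 90 B4.
Offset 26: leading byte 0xE0 = 11100000 → 3-byte char #11 = E0 A4 B3.
Offset 29: leading byte 0xF2 = 11110010 → 4-byte char #12 = F2 B3 80 92.
Leading byte 0xF2 = 11110010 matches 11110xxx → 4-byte sequence.
Byte 1: 0xF2 = 11110010, payload 010 (3 bits).
Byte 2: 0xB3 = 10110011 (10xxxxxx ✓), payload 110011.
Byte 3: 0x80 = 10000000 (10xxxxxx ✓), payload 000000.
Byte 4: 0x92 = 10010010 (10xxxxxx ✓), payload 010010.
Concatenate: 010110011000000010010 = 0xB3012 (21 bits → U+B3012).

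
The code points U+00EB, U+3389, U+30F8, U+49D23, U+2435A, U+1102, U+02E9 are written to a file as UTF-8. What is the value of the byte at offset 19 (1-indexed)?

0x82

1-indexed offset 19 is 0-indexed offset 18.
U+00EB → 2-byte form C3 AB at offsets 0–1.
U+3389 → 3-byte form E3 8E 89 at offsets 2–4.
U+30F8 → 3-byte form E3 83 B8 at offsets 5–7.
U+49D23 → 4-byte form F1 89 B4 A3 at offsets 8–11.
U+2435A → 4-byte form F0 A4 8D 9A at offsets 12–15.
U+1102 → 3-byte form E1 84 82 at offsets 16–18.
Offset 18 falls in char 6's range; it's byte 3 of E1 84 82 = 0x82.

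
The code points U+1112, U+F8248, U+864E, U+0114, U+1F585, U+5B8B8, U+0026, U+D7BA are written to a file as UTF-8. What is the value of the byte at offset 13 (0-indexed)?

0x9F

U+1112 → 3-byte form E1 84 92 at offsets 0–2.
U+F8248 → 4-byte form F3 B8 89 88 at offsets 3–6.
U+864E → 3-byte form E8 99 8E at offsets 7–9.
U+0114 → 2-byte form C4 94 at offsets 10–11.
U+1F585 → 4-byte form F0 9F 96 85 at offsets 12–15.
Offset 13 falls in char 5's range; it's byte 2 of F0 9F 96 85 = 0x9F.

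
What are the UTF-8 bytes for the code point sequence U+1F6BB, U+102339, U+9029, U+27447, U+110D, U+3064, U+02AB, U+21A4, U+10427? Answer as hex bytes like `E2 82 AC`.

F0 9F 9A BB F4 82 8C B9 E9 80 A9 F0 A7 91 87 E1 84 8D E3 81 A4 CA AB E2 86 A4 F0 90 90 A7

U+1F6BB: 4-byte form → F0 9F 9A BB.
U+102339: 4-byte form → F4 82 8C B9.
U+9029: 3-byte form → E9 80 A9.
U+27447: 4-byte form → F0 A7 91 87.
U+110D: 3-byte form → E1 84 8D.
U+3064: 3-byte form → E3 81 A4.
U+02AB: 2-byte form → CA AB.
U+21A4: 3-byte form → E2 86 A4.
U+10427: 4-byte form → F0 90 90 A7.
Concatenated (30 bytes): F0 9F 9A BB F4 82 8C B9 E9 80 A9 F0 A7 91 87 E1 84 8D E3 81 A4 CA AB E2 86 A4 F0 90 90 A7.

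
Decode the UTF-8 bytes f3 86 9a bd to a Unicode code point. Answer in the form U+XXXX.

Leading byte 0xF3 = 11110011 matches 11110xxx → 4-byte sequence.
Byte 1: 0xF3 = 11110011, payload 011 (3 bits).
Byte 2: 0x86 = 10000110 (10xxxxxx ✓), payload 000110.
Byte 3: 0x9A = 10011010 (10xxxxxx ✓), payload 011010.
Byte 4: 0xBD = 10111101 (10xxxxxx ✓), payload 111101.
Concatenate: 011000110011010111101 = 0xC66BD (21 bits → U+C66BD).

U+C66BD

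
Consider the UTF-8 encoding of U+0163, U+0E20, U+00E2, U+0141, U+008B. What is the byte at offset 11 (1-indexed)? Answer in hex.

1-indexed offset 11 is 0-indexed offset 10.
U+0163 → 2-byte form C5 A3 at offsets 0–1.
U+0E20 → 3-byte form E0 B8 A0 at offsets 2–4.
U+00E2 → 2-byte form C3 A2 at offsets 5–6.
U+0141 → 2-byte form C5 81 at offsets 7–8.
U+008B → 2-byte form C2 8B at offsets 9–10.
Offset 10 falls in char 5's range; it's byte 2 of C2 8B = 0x8B.

0x8B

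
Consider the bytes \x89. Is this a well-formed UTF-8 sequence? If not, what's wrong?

invalid (continuation byte with no leading byte)

Byte 0x89 = 10001001 has the form 10xxxxxx — a continuation byte — but there is no preceding leading byte.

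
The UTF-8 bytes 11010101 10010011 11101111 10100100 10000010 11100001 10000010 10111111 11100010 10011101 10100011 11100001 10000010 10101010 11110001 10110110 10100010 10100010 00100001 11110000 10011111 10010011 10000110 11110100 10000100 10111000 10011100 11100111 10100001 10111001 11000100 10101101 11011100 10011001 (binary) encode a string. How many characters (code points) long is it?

Byte at offset 0: 0xD5 = 11010101 → 2-byte char (#1). Advance 2.
Byte at offset 2: 0xEF = 11101111 → 3-byte char (#2). Advance 3.
Byte at offset 5: 0xE1 = 11100001 → 3-byte char (#3). Advance 3.
Byte at offset 8: 0xE2 = 11100010 → 3-byte char (#4). Advance 3.
Byte at offset 11: 0xE1 = 11100001 → 3-byte char (#5). Advance 3.
Byte at offset 14: 0xF1 = 11110001 → 4-byte char (#6). Advance 4.
Byte at offset 18: 0x21 = 00100001 → 1-byte char (#7). Advance 1.
Byte at offset 19: 0xF0 = 11110000 → 4-byte char (#8). Advance 4.
Byte at offset 23: 0xF4 = 11110100 → 4-byte char (#9). Advance 4.
Byte at offset 27: 0xE7 = 11100111 → 3-byte char (#10). Advance 3.
Byte at offset 30: 0xC4 = 11000100 → 2-byte char (#11). Advance 2.
Byte at offset 32: 0xDC = 11011100 → 2-byte char (#12). Advance 2.
Reached end at offset 34 after 12 code points.

12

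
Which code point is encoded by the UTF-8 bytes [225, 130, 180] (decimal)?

Leading byte 0xE1 = 11100001 matches 1110xxxx → 3-byte sequence.
Byte 1: 0xE1 = 11100001, payload 0001 (4 bits).
Byte 2: 0x82 = 10000010 (10xxxxxx ✓), payload 000010.
Byte 3: 0xB4 = 10110100 (10xxxxxx ✓), payload 110100.
Concatenate: 0001000010110100 = 0x10B4 (16 bits → U+10B4).

U+10B4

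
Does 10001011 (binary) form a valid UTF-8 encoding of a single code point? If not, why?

Byte 0x8B = 10001011 has the form 10xxxxxx — a continuation byte — but there is no preceding leading byte.

invalid (continuation byte with no leading byte)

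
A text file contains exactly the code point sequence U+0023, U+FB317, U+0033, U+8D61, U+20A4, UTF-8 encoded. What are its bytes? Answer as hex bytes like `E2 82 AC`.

23 F3 BB 8C 97 33 E8 B5 A1 E2 82 A4

U+0023: 1-byte form → 23.
U+FB317: 4-byte form → F3 BB 8C 97.
U+0033: 1-byte form → 33.
U+8D61: 3-byte form → E8 B5 A1.
U+20A4: 3-byte form → E2 82 A4.
Concatenated (12 bytes): 23 F3 BB 8C 97 33 E8 B5 A1 E2 82 A4.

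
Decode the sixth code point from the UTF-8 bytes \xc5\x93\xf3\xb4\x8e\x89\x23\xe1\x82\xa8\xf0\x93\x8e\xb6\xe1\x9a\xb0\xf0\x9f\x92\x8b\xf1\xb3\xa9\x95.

Offset 0: leading byte 0xC5 = 11000101 → 2-byte char #1 = C5 93.
Offset 2: leading byte 0xF3 = 11110011 → 4-byte char #2 = F3 B4 8E 89.
Offset 6: leading byte 0x23 = 00100011 → 1-byte char #3 = 23.
Offset 7: leading byte 0xE1 = 11100001 → 3-byte char #4 = E1 82 A8.
Offset 10: leading byte 0xF0 = 11110000 → 4-byte char #5 = F0 93 8E B6.
Offset 14: leading byte 0xE1 = 11100001 → 3-byte char #6 = E1 9A B0.
Leading byte 0xE1 = 11100001 matches 1110xxxx → 3-byte sequence.
Byte 1: 0xE1 = 11100001, payload 0001 (4 bits).
Byte 2: 0x9A = 10011010 (10xxxxxx ✓), payload 011010.
Byte 3: 0xB0 = 10110000 (10xxxxxx ✓), payload 110000.
Concatenate: 0001011010110000 = 0x16B0 (16 bits → U+16B0).

U+16B0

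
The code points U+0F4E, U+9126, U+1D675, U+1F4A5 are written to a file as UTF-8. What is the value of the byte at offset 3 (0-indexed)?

0xE9

U+0F4E → 3-byte form E0 BD 8E at offsets 0–2.
U+9126 → 3-byte form E9 84 A6 at offsets 3–5.
Offset 3 falls in char 2's range; it's byte 1 of E9 84 A6 = 0xE9.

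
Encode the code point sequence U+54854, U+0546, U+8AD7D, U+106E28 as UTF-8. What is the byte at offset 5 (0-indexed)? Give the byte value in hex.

U+54854 → 4-byte form F1 94 A1 94 at offsets 0–3.
U+0546 → 2-byte form D5 86 at offsets 4–5.
Offset 5 falls in char 2's range; it's byte 2 of D5 86 = 0x86.

0x86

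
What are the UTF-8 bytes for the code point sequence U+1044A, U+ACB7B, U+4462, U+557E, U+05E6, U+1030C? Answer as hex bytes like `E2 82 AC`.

F0 90 91 8A F2 AC AD BB E4 91 A2 E5 95 BE D7 A6 F0 90 8C 8C

U+1044A: 4-byte form → F0 90 91 8A.
U+ACB7B: 4-byte form → F2 AC AD BB.
U+4462: 3-byte form → E4 91 A2.
U+557E: 3-byte form → E5 95 BE.
U+05E6: 2-byte form → D7 A6.
U+1030C: 4-byte form → F0 90 8C 8C.
Concatenated (20 bytes): F0 90 91 8A F2 AC AD BB E4 91 A2 E5 95 BE D7 A6 F0 90 8C 8C.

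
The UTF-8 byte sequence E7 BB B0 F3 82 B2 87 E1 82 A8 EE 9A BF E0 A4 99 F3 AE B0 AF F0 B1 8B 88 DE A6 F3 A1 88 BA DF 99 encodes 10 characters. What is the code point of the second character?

U+C2C87

Offset 0: leading byte 0xE7 = 11100111 → 3-byte char #1 = E7 BB B0.
Offset 3: leading byte 0xF3 = 11110011 → 4-byte char #2 = F3 82 B2 87.
Leading byte 0xF3 = 11110011 matches 11110xxx → 4-byte sequence.
Byte 1: 0xF3 = 11110011, payload 011 (3 bits).
Byte 2: 0x82 = 10000010 (10xxxxxx ✓), payload 000010.
Byte 3: 0xB2 = 10110010 (10xxxxxx ✓), payload 110010.
Byte 4: 0x87 = 10000111 (10xxxxxx ✓), payload 000111.
Concatenate: 011000010110010000111 = 0xC2C87 (21 bits → U+C2C87).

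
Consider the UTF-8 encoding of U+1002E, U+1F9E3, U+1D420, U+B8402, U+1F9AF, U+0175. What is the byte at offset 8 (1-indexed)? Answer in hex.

1-indexed offset 8 is 0-indexed offset 7.
U+1002E → 4-byte form F0 90 80 AE at offsets 0–3.
U+1F9E3 → 4-byte form F0 9F A7 A3 at offsets 4–7.
Offset 7 falls in char 2's range; it's byte 4 of F0 9F A7 A3 = 0xA3.

0xA3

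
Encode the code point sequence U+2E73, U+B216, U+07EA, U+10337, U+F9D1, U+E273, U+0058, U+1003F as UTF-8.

U+2E73: 3-byte form → E2 B9 B3.
U+B216: 3-byte form → EB 88 96.
U+07EA: 2-byte form → DF AA.
U+10337: 4-byte form → F0 90 8C B7.
U+F9D1: 3-byte form → EF A7 91.
U+E273: 3-byte form → EE 89 B3.
U+0058: 1-byte form → 58.
U+1003F: 4-byte form → F0 90 80 BF.
Concatenated (23 bytes): E2 B9 B3 EB 88 96 DF AA F0 90 8C B7 EF A7 91 EE 89 B3 58 F0 90 80 BF.

E2 B9 B3 EB 88 96 DF AA F0 90 8C B7 EF A7 91 EE 89 B3 58 F0 90 80 BF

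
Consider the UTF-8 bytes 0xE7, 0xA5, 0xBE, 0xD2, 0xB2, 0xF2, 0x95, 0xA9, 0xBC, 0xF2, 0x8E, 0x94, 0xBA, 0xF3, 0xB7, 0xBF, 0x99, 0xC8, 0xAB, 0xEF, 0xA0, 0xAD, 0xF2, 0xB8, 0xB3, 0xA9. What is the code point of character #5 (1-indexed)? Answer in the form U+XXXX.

Offset 0: leading byte 0xE7 = 11100111 → 3-byte char #1 = E7 A5 BE.
Offset 3: leading byte 0xD2 = 11010010 → 2-byte char #2 = D2 B2.
Offset 5: leading byte 0xF2 = 11110010 → 4-byte char #3 = F2 95 A9 BC.
Offset 9: leading byte 0xF2 = 11110010 → 4-byte char #4 = F2 8E 94 BA.
Offset 13: leading byte 0xF3 = 11110011 → 4-byte char #5 = F3 B7 BF 99.
Leading byte 0xF3 = 11110011 matches 11110xxx → 4-byte sequence.
Byte 1: 0xF3 = 11110011, payload 011 (3 bits).
Byte 2: 0xB7 = 10110111 (10xxxxxx ✓), payload 110111.
Byte 3: 0xBF = 10111111 (10xxxxxx ✓), payload 111111.
Byte 4: 0x99 = 10011001 (10xxxxxx ✓), payload 011001.
Concatenate: 011110111111111011001 = 0xF7FD9 (21 bits → U+F7FD9).

U+F7FD9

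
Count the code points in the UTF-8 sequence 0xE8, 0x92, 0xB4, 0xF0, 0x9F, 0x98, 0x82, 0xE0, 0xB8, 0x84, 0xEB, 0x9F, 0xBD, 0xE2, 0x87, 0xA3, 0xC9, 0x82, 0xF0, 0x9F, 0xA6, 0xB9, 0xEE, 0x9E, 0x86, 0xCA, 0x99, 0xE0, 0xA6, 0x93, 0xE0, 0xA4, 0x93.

11

Byte at offset 0: 0xE8 = 11101000 → 3-byte char (#1). Advance 3.
Byte at offset 3: 0xF0 = 11110000 → 4-byte char (#2). Advance 4.
Byte at offset 7: 0xE0 = 11100000 → 3-byte char (#3). Advance 3.
Byte at offset 10: 0xEB = 11101011 → 3-byte char (#4). Advance 3.
Byte at offset 13: 0xE2 = 11100010 → 3-byte char (#5). Advance 3.
Byte at offset 16: 0xC9 = 11001001 → 2-byte char (#6). Advance 2.
Byte at offset 18: 0xF0 = 11110000 → 4-byte char (#7). Advance 4.
Byte at offset 22: 0xEE = 11101110 → 3-byte char (#8). Advance 3.
Byte at offset 25: 0xCA = 11001010 → 2-byte char (#9). Advance 2.
Byte at offset 27: 0xE0 = 11100000 → 3-byte char (#10). Advance 3.
Byte at offset 30: 0xE0 = 11100000 → 3-byte char (#11). Advance 3.
Reached end at offset 33 after 11 code points.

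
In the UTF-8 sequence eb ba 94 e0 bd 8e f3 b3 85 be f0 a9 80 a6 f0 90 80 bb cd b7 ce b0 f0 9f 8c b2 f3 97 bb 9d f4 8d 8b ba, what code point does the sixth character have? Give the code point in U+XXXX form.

U+0377

Offset 0: leading byte 0xEB = 11101011 → 3-byte char #1 = EB BA 94.
Offset 3: leading byte 0xE0 = 11100000 → 3-byte char #2 = E0 BD 8E.
Offset 6: leading byte 0xF3 = 11110011 → 4-byte char #3 = F3 B3 85 BE.
Offset 10: leading byte 0xF0 = 11110000 → 4-byte char #4 = F0 A9 80 A6.
Offset 14: leading byte 0xF0 = 11110000 → 4-byte char #5 = F0 90 80 BB.
Offset 18: leading byte 0xCD = 11001101 → 2-byte char #6 = CD B7.
Leading byte 0xCD = 11001101 matches 110xxxxx → 2-byte sequence.
Byte 1: 0xCD = 11001101, payload 01101 (5 bits).
Byte 2: 0xB7 = 10110111 (10xxxxxx ✓), payload 110111.
Concatenate: 01101110111 = 0x377 (11 bits → U+0377).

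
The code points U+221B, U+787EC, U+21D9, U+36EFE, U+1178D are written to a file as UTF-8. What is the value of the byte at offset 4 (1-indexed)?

0xF1

1-indexed offset 4 is 0-indexed offset 3.
U+221B → 3-byte form E2 88 9B at offsets 0–2.
U+787EC → 4-byte form F1 B8 9F AC at offsets 3–6.
Offset 3 falls in char 2's range; it's byte 1 of F1 B8 9F AC = 0xF1.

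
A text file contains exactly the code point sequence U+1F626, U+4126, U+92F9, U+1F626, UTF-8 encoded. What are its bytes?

U+1F626: 4-byte form → F0 9F 98 A6.
U+4126: 3-byte form → E4 84 A6.
U+92F9: 3-byte form → E9 8B B9.
U+1F626: 4-byte form → F0 9F 98 A6.
Concatenated (14 bytes): F0 9F 98 A6 E4 84 A6 E9 8B B9 F0 9F 98 A6.

F0 9F 98 A6 E4 84 A6 E9 8B B9 F0 9F 98 A6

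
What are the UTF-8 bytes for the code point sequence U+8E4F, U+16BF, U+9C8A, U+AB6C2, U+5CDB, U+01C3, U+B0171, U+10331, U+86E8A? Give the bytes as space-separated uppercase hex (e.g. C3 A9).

U+8E4F: 3-byte form → E8 B9 8F.
U+16BF: 3-byte form → E1 9A BF.
U+9C8A: 3-byte form → E9 B2 8A.
U+AB6C2: 4-byte form → F2 AB 9B 82.
U+5CDB: 3-byte form → E5 B3 9B.
U+01C3: 2-byte form → C7 83.
U+B0171: 4-byte form → F2 B0 85 B1.
U+10331: 4-byte form → F0 90 8C B1.
U+86E8A: 4-byte form → F2 86 BA 8A.
Concatenated (30 bytes): E8 B9 8F E1 9A BF E9 B2 8A F2 AB 9B 82 E5 B3 9B C7 83 F2 B0 85 B1 F0 90 8C B1 F2 86 BA 8A.

E8 B9 8F E1 9A BF E9 B2 8A F2 AB 9B 82 E5 B3 9B C7 83 F2 B0 85 B1 F0 90 8C B1 F2 86 BA 8A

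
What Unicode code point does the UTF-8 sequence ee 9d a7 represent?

Leading byte 0xEE = 11101110 matches 1110xxxx → 3-byte sequence.
Byte 1: 0xEE = 11101110, payload 1110 (4 bits).
Byte 2: 0x9D = 10011101 (10xxxxxx ✓), payload 011101.
Byte 3: 0xA7 = 10100111 (10xxxxxx ✓), payload 100111.
Concatenate: 1110011101100111 = 0xE767 (16 bits → U+E767).

U+E767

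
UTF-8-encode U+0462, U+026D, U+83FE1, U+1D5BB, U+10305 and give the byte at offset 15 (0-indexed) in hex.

0x85

U+0462 → 2-byte form D1 A2 at offsets 0–1.
U+026D → 2-byte form C9 AD at offsets 2–3.
U+83FE1 → 4-byte form F2 83 BF A1 at offsets 4–7.
U+1D5BB → 4-byte form F0 9D 96 BB at offsets 8–11.
U+10305 → 4-byte form F0 90 8C 85 at offsets 12–15.
Offset 15 falls in char 5's range; it's byte 4 of F0 90 8C 85 = 0x85.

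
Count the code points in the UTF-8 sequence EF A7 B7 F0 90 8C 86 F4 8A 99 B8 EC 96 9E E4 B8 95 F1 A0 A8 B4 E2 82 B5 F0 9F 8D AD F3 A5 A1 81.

9

Byte at offset 0: 0xEF = 11101111 → 3-byte char (#1). Advance 3.
Byte at offset 3: 0xF0 = 11110000 → 4-byte char (#2). Advance 4.
Byte at offset 7: 0xF4 = 11110100 → 4-byte char (#3). Advance 4.
Byte at offset 11: 0xEC = 11101100 → 3-byte char (#4). Advance 3.
Byte at offset 14: 0xE4 = 11100100 → 3-byte char (#5). Advance 3.
Byte at offset 17: 0xF1 = 11110001 → 4-byte char (#6). Advance 4.
Byte at offset 21: 0xE2 = 11100010 → 3-byte char (#7). Advance 3.
Byte at offset 24: 0xF0 = 11110000 → 4-byte char (#8). Advance 4.
Byte at offset 28: 0xF3 = 11110011 → 4-byte char (#9). Advance 4.
Reached end at offset 32 after 9 code points.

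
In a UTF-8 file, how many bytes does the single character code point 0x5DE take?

U+05DE = 0x5DE. UTF-8 uses 1 byte below 0x80, 2 below 0x800, 3 below 0x10000, 4 up to 0x10FFFF. 0x5DE is in U+0080–U+07FF → 2 bytes.

2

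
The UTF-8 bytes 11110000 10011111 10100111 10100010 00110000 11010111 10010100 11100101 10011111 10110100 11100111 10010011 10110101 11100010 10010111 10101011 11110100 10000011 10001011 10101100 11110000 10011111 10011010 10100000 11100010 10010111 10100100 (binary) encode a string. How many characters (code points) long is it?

9

Byte at offset 0: 0xF0 = 11110000 → 4-byte char (#1). Advance 4.
Byte at offset 4: 0x30 = 00110000 → 1-byte char (#2). Advance 1.
Byte at offset 5: 0xD7 = 11010111 → 2-byte char (#3). Advance 2.
Byte at offset 7: 0xE5 = 11100101 → 3-byte char (#4). Advance 3.
Byte at offset 10: 0xE7 = 11100111 → 3-byte char (#5). Advance 3.
Byte at offset 13: 0xE2 = 11100010 → 3-byte char (#6). Advance 3.
Byte at offset 16: 0xF4 = 11110100 → 4-byte char (#7). Advance 4.
Byte at offset 20: 0xF0 = 11110000 → 4-byte char (#8). Advance 4.
Byte at offset 24: 0xE2 = 11100010 → 3-byte char (#9). Advance 3.
Reached end at offset 27 after 9 code points.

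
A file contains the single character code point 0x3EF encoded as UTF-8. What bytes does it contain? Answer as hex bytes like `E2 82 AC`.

U+03EF = 0x3EF = 1007 decimal. In range U+0080–U+07FF → 2-byte form: 110xxxxx 10xxxxxx.
Binary (11 bits): 01111101111.
Split 5+6: 01111 | 101111.
Byte 1: 11001111 = 0xCF.
Byte 2: 10101111 = 0xAF.

CF AF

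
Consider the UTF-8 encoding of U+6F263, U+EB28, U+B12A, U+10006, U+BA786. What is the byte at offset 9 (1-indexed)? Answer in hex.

1-indexed offset 9 is 0-indexed offset 8.
U+6F263 → 4-byte form F1 AF 89 A3 at offsets 0–3.
U+EB28 → 3-byte form EE AC A8 at offsets 4–6.
U+B12A → 3-byte form EB 84 AA at offsets 7–9.
Offset 8 falls in char 3's range; it's byte 2 of EB 84 AA = 0x84.

0x84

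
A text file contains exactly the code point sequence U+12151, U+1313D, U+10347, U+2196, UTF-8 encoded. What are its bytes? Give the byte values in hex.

F0 92 85 91 F0 93 84 BD F0 90 8D 87 E2 86 96

U+12151: 4-byte form → F0 92 85 91.
U+1313D: 4-byte form → F0 93 84 BD.
U+10347: 4-byte form → F0 90 8D 87.
U+2196: 3-byte form → E2 86 96.
Concatenated (15 bytes): F0 92 85 91 F0 93 84 BD F0 90 8D 87 E2 86 96.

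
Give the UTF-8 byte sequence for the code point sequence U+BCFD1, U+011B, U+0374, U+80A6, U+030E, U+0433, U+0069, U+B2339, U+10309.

F2 BC BF 91 C4 9B CD B4 E8 82 A6 CC 8E D0 B3 69 F2 B2 8C B9 F0 90 8C 89

U+BCFD1: 4-byte form → F2 BC BF 91.
U+011B: 2-byte form → C4 9B.
U+0374: 2-byte form → CD B4.
U+80A6: 3-byte form → E8 82 A6.
U+030E: 2-byte form → CC 8E.
U+0433: 2-byte form → D0 B3.
U+0069: 1-byte form → 69.
U+B2339: 4-byte form → F2 B2 8C B9.
U+10309: 4-byte form → F0 90 8C 89.
Concatenated (24 bytes): F2 BC BF 91 C4 9B CD B4 E8 82 A6 CC 8E D0 B3 69 F2 B2 8C B9 F0 90 8C 89.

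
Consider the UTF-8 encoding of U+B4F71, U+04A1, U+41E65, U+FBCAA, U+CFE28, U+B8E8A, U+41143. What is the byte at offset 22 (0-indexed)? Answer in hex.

U+B4F71 → 4-byte form F2 B4 BD B1 at offsets 0–3.
U+04A1 → 2-byte form D2 A1 at offsets 4–5.
U+41E65 → 4-byte form F1 81 B9 A5 at offsets 6–9.
U+FBCAA → 4-byte form F3 BB B2 AA at offsets 10–13.
U+CFE28 → 4-byte form F3 8F B8 A8 at offsets 14–17.
U+B8E8A → 4-byte form F2 B8 BA 8A at offsets 18–21.
U+41143 → 4-byte form F1 81 85 83 at offsets 22–25.
Offset 22 falls in char 7's range; it's byte 1 of F1 81 85 83 = 0xF1.

0xF1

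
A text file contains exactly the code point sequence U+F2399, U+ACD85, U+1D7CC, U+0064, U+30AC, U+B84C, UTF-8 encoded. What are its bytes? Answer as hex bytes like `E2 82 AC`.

U+F2399: 4-byte form → F3 B2 8E 99.
U+ACD85: 4-byte form → F2 AC B6 85.
U+1D7CC: 4-byte form → F0 9D 9F 8C.
U+0064: 1-byte form → 64.
U+30AC: 3-byte form → E3 82 AC.
U+B84C: 3-byte form → EB A1 8C.
Concatenated (19 bytes): F3 B2 8E 99 F2 AC B6 85 F0 9D 9F 8C 64 E3 82 AC EB A1 8C.

F3 B2 8E 99 F2 AC B6 85 F0 9D 9F 8C 64 E3 82 AC EB A1 8C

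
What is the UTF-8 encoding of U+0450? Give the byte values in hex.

D1 90

U+0450 = 0x450 = 1104 decimal. In range U+0080–U+07FF → 2-byte form: 110xxxxx 10xxxxxx.
Binary (11 bits): 10001010000.
Split 5+6: 10001 | 010000.
Byte 1: 11010001 = 0xD1.
Byte 2: 10010000 = 0x90.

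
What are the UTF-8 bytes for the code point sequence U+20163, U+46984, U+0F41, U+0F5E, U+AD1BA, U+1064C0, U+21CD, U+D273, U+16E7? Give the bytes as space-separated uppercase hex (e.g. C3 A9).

F0 A0 85 A3 F1 86 A6 84 E0 BD 81 E0 BD 9E F2 AD 86 BA F4 86 93 80 E2 87 8D ED 89 B3 E1 9B A7

U+20163: 4-byte form → F0 A0 85 A3.
U+46984: 4-byte form → F1 86 A6 84.
U+0F41: 3-byte form → E0 BD 81.
U+0F5E: 3-byte form → E0 BD 9E.
U+AD1BA: 4-byte form → F2 AD 86 BA.
U+1064C0: 4-byte form → F4 86 93 80.
U+21CD: 3-byte form → E2 87 8D.
U+D273: 3-byte form → ED 89 B3.
U+16E7: 3-byte form → E1 9B A7.
Concatenated (31 bytes): F0 A0 85 A3 F1 86 A6 84 E0 BD 81 E0 BD 9E F2 AD 86 BA F4 86 93 80 E2 87 8D ED 89 B3 E1 9B A7.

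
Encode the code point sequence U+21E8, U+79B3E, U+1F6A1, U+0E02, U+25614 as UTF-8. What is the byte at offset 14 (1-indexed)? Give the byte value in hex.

1-indexed offset 14 is 0-indexed offset 13.
U+21E8 → 3-byte form E2 87 A8 at offsets 0–2.
U+79B3E → 4-byte form F1 B9 AC BE at offsets 3–6.
U+1F6A1 → 4-byte form F0 9F 9A A1 at offsets 7–10.
U+0E02 → 3-byte form E0 B8 82 at offsets 11–13.
Offset 13 falls in char 4's range; it's byte 3 of E0 B8 82 = 0x82.

0x82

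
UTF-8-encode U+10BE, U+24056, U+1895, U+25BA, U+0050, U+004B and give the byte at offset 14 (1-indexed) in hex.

0x50

1-indexed offset 14 is 0-indexed offset 13.
U+10BE → 3-byte form E1 82 BE at offsets 0–2.
U+24056 → 4-byte form F0 A4 81 96 at offsets 3–6.
U+1895 → 3-byte form E1 A2 95 at offsets 7–9.
U+25BA → 3-byte form E2 96 BA at offsets 10–12.
U+0050 → 1-byte form 50 at offsets 13–13.
Offset 13 falls in char 5's range; it's byte 1 of 50 = 0x50.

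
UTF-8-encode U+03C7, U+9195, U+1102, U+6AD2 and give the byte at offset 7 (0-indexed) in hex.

U+03C7 → 2-byte form CF 87 at offsets 0–1.
U+9195 → 3-byte form E9 86 95 at offsets 2–4.
U+1102 → 3-byte form E1 84 82 at offsets 5–7.
Offset 7 falls in char 3's range; it's byte 3 of E1 84 82 = 0x82.

0x82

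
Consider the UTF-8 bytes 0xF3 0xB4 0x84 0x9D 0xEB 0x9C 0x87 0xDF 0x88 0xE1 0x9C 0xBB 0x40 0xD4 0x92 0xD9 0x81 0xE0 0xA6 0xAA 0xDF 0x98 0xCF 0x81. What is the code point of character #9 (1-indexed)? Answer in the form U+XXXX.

U+07D8

Offset 0: leading byte 0xF3 = 11110011 → 4-byte char #1 = F3 B4 84 9D.
Offset 4: leading byte 0xEB = 11101011 → 3-byte char #2 = EB 9C 87.
Offset 7: leading byte 0xDF = 11011111 → 2-byte char #3 = DF 88.
Offset 9: leading byte 0xE1 = 11100001 → 3-byte char #4 = E1 9C BB.
Offset 12: leading byte 0x40 = 01000000 → 1-byte char #5 = 40.
Offset 13: leading byte 0xD4 = 11010100 → 2-byte char #6 = D4 92.
Offset 15: leading byte 0xD9 = 11011001 → 2-byte char #7 = D9 81.
Offset 17: leading byte 0xE0 = 11100000 → 3-byte char #8 = E0 A6 AA.
Offset 20: leading byte 0xDF = 11011111 → 2-byte char #9 = DF 98.
Leading byte 0xDF = 11011111 matches 110xxxxx → 2-byte sequence.
Byte 1: 0xDF = 11011111, payload 11111 (5 bits).
Byte 2: 0x98 = 10011000 (10xxxxxx ✓), payload 011000.
Concatenate: 11111011000 = 0x7D8 (11 bits → U+07D8).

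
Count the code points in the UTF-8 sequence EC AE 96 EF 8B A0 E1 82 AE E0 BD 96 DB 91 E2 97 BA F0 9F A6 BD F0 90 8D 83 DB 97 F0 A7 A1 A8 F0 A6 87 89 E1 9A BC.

Byte at offset 0: 0xEC = 11101100 → 3-byte char (#1). Advance 3.
Byte at offset 3: 0xEF = 11101111 → 3-byte char (#2). Advance 3.
Byte at offset 6: 0xE1 = 11100001 → 3-byte char (#3). Advance 3.
Byte at offset 9: 0xE0 = 11100000 → 3-byte char (#4). Advance 3.
Byte at offset 12: 0xDB = 11011011 → 2-byte char (#5). Advance 2.
Byte at offset 14: 0xE2 = 11100010 → 3-byte char (#6). Advance 3.
Byte at offset 17: 0xF0 = 11110000 → 4-byte char (#7). Advance 4.
Byte at offset 21: 0xF0 = 11110000 → 4-byte char (#8). Advance 4.
Byte at offset 25: 0xDB = 11011011 → 2-byte char (#9). Advance 2.
Byte at offset 27: 0xF0 = 11110000 → 4-byte char (#10). Advance 4.
Byte at offset 31: 0xF0 = 11110000 → 4-byte char (#11). Advance 4.
Byte at offset 35: 0xE1 = 11100001 → 3-byte char (#12). Advance 3.
Reached end at offset 38 after 12 code points.

12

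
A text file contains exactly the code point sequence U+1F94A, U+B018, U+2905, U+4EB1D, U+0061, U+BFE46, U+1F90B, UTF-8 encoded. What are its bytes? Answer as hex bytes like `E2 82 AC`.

U+1F94A: 4-byte form → F0 9F A5 8A.
U+B018: 3-byte form → EB 80 98.
U+2905: 3-byte form → E2 A4 85.
U+4EB1D: 4-byte form → F1 8E AC 9D.
U+0061: 1-byte form → 61.
U+BFE46: 4-byte form → F2 BF B9 86.
U+1F90B: 4-byte form → F0 9F A4 8B.
Concatenated (23 bytes): F0 9F A5 8A EB 80 98 E2 A4 85 F1 8E AC 9D 61 F2 BF B9 86 F0 9F A4 8B.

F0 9F A5 8A EB 80 98 E2 A4 85 F1 8E AC 9D 61 F2 BF B9 86 F0 9F A4 8B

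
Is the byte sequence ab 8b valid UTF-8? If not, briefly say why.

Byte 0xAB = 10101011 has the form 10xxxxxx — a continuation byte — but there is no preceding leading byte.

invalid (continuation byte with no leading byte)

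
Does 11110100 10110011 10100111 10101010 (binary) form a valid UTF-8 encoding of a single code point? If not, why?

Leading byte 0xF4 = 11110100 → 4-byte form.
Payload = 0x1339EA, which exceeds U+10FFFF, the maximum Unicode code point. (Leading bytes F5–FF, or F4 followed by ≥ 0x90, are invalid.)

invalid (encodes a value above U+10FFFF)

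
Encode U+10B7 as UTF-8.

U+10B7 = 0x10B7 = 4279 decimal. In range U+0800–U+FFFF → 3-byte form: 1110xxxx 10xxxxxx 10xxxxxx.
Binary (16 bits): 0001000010110111.
Split 4+6+6: 0001 | 000010 | 110111.
Byte 1: 11100001 = 0xE1.
Byte 2: 10000010 = 0x82.
Byte 3: 10110111 = 0xB7.

E1 82 B7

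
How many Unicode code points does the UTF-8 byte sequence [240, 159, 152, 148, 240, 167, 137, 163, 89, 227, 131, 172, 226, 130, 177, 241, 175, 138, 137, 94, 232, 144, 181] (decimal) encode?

Byte at offset 0: 0xF0 = 11110000 → 4-byte char (#1). Advance 4.
Byte at offset 4: 0xF0 = 11110000 → 4-byte char (#2). Advance 4.
Byte at offset 8: 0x59 = 01011001 → 1-byte char (#3). Advance 1.
Byte at offset 9: 0xE3 = 11100011 → 3-byte char (#4). Advance 3.
Byte at offset 12: 0xE2 = 11100010 → 3-byte char (#5). Advance 3.
Byte at offset 15: 0xF1 = 11110001 → 4-byte char (#6). Advance 4.
Byte at offset 19: 0x5E = 01011110 → 1-byte char (#7). Advance 1.
Byte at offset 20: 0xE8 = 11101000 → 3-byte char (#8). Advance 3.
Reached end at offset 23 after 8 code points.

8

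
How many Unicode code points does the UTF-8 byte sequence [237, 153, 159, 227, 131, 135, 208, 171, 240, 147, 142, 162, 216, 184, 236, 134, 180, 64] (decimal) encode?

7

Byte at offset 0: 0xED = 11101101 → 3-byte char (#1). Advance 3.
Byte at offset 3: 0xE3 = 11100011 → 3-byte char (#2). Advance 3.
Byte at offset 6: 0xD0 = 11010000 → 2-byte char (#3). Advance 2.
Byte at offset 8: 0xF0 = 11110000 → 4-byte char (#4). Advance 4.
Byte at offset 12: 0xD8 = 11011000 → 2-byte char (#5). Advance 2.
Byte at offset 14: 0xEC = 11101100 → 3-byte char (#6). Advance 3.
Byte at offset 17: 0x40 = 01000000 → 1-byte char (#7). Advance 1.
Reached end at offset 18 after 7 code points.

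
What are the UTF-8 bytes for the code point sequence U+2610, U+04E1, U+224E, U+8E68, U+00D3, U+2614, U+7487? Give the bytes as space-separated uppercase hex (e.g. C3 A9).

U+2610: 3-byte form → E2 98 90.
U+04E1: 2-byte form → D3 A1.
U+224E: 3-byte form → E2 89 8E.
U+8E68: 3-byte form → E8 B9 A8.
U+00D3: 2-byte form → C3 93.
U+2614: 3-byte form → E2 98 94.
U+7487: 3-byte form → E7 92 87.
Concatenated (19 bytes): E2 98 90 D3 A1 E2 89 8E E8 B9 A8 C3 93 E2 98 94 E7 92 87.

E2 98 90 D3 A1 E2 89 8E E8 B9 A8 C3 93 E2 98 94 E7 92 87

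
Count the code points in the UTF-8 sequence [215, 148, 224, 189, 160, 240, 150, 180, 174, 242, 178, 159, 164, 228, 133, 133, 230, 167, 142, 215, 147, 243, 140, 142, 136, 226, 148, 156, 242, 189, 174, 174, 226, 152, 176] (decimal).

Byte at offset 0: 0xD7 = 11010111 → 2-byte char (#1). Advance 2.
Byte at offset 2: 0xE0 = 11100000 → 3-byte char (#2). Advance 3.
Byte at offset 5: 0xF0 = 11110000 → 4-byte char (#3). Advance 4.
Byte at offset 9: 0xF2 = 11110010 → 4-byte char (#4). Advance 4.
Byte at offset 13: 0xE4 = 11100100 → 3-byte char (#5). Advance 3.
Byte at offset 16: 0xE6 = 11100110 → 3-byte char (#6). Advance 3.
Byte at offset 19: 0xD7 = 11010111 → 2-byte char (#7). Advance 2.
Byte at offset 21: 0xF3 = 11110011 → 4-byte char (#8). Advance 4.
Byte at offset 25: 0xE2 = 11100010 → 3-byte char (#9). Advance 3.
Byte at offset 28: 0xF2 = 11110010 → 4-byte char (#10). Advance 4.
Byte at offset 32: 0xE2 = 11100010 → 3-byte char (#11). Advance 3.
Reached end at offset 35 after 11 code points.

11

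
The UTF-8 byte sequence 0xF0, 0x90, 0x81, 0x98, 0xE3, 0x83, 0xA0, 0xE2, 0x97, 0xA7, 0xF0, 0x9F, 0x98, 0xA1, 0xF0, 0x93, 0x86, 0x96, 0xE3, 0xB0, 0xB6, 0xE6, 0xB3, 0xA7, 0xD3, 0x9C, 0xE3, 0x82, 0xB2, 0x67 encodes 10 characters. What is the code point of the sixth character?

U+3C36

Offset 0: leading byte 0xF0 = 11110000 → 4-byte char #1 = F0 90 81 98.
Offset 4: leading byte 0xE3 = 11100011 → 3-byte char #2 = E3 83 A0.
Offset 7: leading byte 0xE2 = 11100010 → 3-byte char #3 = E2 97 A7.
Offset 10: leading byte 0xF0 = 11110000 → 4-byte char #4 = F0 9F 98 A1.
Offset 14: leading byte 0xF0 = 11110000 → 4-byte char #5 = F0 93 86 96.
Offset 18: leading byte 0xE3 = 11100011 → 3-byte char #6 = E3 B0 B6.
Leading byte 0xE3 = 11100011 matches 1110xxxx → 3-byte sequence.
Byte 1: 0xE3 = 11100011, payload 0011 (4 bits).
Byte 2: 0xB0 = 10110000 (10xxxxxx ✓), payload 110000.
Byte 3: 0xB6 = 10110110 (10xxxxxx ✓), payload 110110.
Concatenate: 0011110000110110 = 0x3C36 (16 bits → U+3C36).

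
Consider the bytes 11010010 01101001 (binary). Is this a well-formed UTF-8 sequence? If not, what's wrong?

invalid (non-continuation byte where continuation expected)

Leading byte 0xD2 = 11010010 → 2-byte form.
Byte 2 is 0x69 = 01101001, which is not 10xxxxxx — expected a continuation byte.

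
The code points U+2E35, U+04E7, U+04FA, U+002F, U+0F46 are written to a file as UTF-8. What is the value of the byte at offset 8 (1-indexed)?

1-indexed offset 8 is 0-indexed offset 7.
U+2E35 → 3-byte form E2 B8 B5 at offsets 0–2.
U+04E7 → 2-byte form D3 A7 at offsets 3–4.
U+04FA → 2-byte form D3 BA at offsets 5–6.
U+002F → 1-byte form 2F at offsets 7–7.
Offset 7 falls in char 4's range; it's byte 1 of 2F = 0x2F.

0x2F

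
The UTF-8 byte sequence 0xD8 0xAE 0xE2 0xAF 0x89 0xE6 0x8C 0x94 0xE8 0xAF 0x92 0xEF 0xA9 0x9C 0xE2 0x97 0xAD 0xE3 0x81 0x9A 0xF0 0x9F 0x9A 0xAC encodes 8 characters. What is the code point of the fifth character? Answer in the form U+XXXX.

Offset 0: leading byte 0xD8 = 11011000 → 2-byte char #1 = D8 AE.
Offset 2: leading byte 0xE2 = 11100010 → 3-byte char #2 = E2 AF 89.
Offset 5: leading byte 0xE6 = 11100110 → 3-byte char #3 = E6 8C 94.
Offset 8: leading byte 0xE8 = 11101000 → 3-byte char #4 = E8 AF 92.
Offset 11: leading byte 0xEF = 11101111 → 3-byte char #5 = EF A9 9C.
Leading byte 0xEF = 11101111 matches 1110xxxx → 3-byte sequence.
Byte 1: 0xEF = 11101111, payload 1111 (4 bits).
Byte 2: 0xA9 = 10101001 (10xxxxxx ✓), payload 101001.
Byte 3: 0x9C = 10011100 (10xxxxxx ✓), payload 011100.
Concatenate: 1111101001011100 = 0xFA5C (16 bits → U+FA5C).

U+FA5C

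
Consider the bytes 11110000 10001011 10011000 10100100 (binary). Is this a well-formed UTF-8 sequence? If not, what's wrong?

Leading byte 0xF0 = 11110000 → 4-byte form.
Continuation bytes all match 10xxxxxx. Payload decodes to 0xB624.
But 0xB624 < 0x10000, the minimum for a 4-byte sequence — this is an overlong encoding.

invalid (overlong encoding)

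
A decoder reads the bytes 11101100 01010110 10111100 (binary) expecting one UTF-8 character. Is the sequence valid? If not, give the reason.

invalid (non-continuation byte where continuation expected)

Leading byte 0xEC = 11101100 → 3-byte form.
Byte 2 is 0x56 = 01010110, which is not 10xxxxxx — expected a continuation byte.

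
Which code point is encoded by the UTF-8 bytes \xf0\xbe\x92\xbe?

U+3E4BE

Leading byte 0xF0 = 11110000 matches 11110xxx → 4-byte sequence.
Byte 1: 0xF0 = 11110000, payload 000 (3 bits).
Byte 2: 0xBE = 10111110 (10xxxxxx ✓), payload 111110.
Byte 3: 0x92 = 10010010 (10xxxxxx ✓), payload 010010.
Byte 4: 0xBE = 10111110 (10xxxxxx ✓), payload 111110.
Concatenate: 000111110010010111110 = 0x3E4BE (21 bits → U+3E4BE).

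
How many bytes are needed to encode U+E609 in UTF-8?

U+E609 = 0xE609. UTF-8 uses 1 byte below 0x80, 2 below 0x800, 3 below 0x10000, 4 up to 0x10FFFF. 0xE609 is in U+0800–U+FFFF → 3 bytes.

3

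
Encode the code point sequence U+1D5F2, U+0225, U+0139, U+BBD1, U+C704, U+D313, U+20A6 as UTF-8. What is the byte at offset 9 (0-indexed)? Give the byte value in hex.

U+1D5F2 → 4-byte form F0 9D 97 B2 at offsets 0–3.
U+0225 → 2-byte form C8 A5 at offsets 4–5.
U+0139 → 2-byte form C4 B9 at offsets 6–7.
U+BBD1 → 3-byte form EB AF 91 at offsets 8–10.
Offset 9 falls in char 4's range; it's byte 2 of EB AF 91 = 0xAF.

0xAF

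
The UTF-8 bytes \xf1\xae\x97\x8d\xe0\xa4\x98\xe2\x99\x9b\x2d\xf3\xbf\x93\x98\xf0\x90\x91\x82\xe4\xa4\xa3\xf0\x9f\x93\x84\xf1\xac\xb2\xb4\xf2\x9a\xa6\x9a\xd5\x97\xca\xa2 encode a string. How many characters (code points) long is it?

12

Byte at offset 0: 0xF1 = 11110001 → 4-byte char (#1). Advance 4.
Byte at offset 4: 0xE0 = 11100000 → 3-byte char (#2). Advance 3.
Byte at offset 7: 0xE2 = 11100010 → 3-byte char (#3). Advance 3.
Byte at offset 10: 0x2D = 00101101 → 1-byte char (#4). Advance 1.
Byte at offset 11: 0xF3 = 11110011 → 4-byte char (#5). Advance 4.
Byte at offset 15: 0xF0 = 11110000 → 4-byte char (#6). Advance 4.
Byte at offset 19: 0xE4 = 11100100 → 3-byte char (#7). Advance 3.
Byte at offset 22: 0xF0 = 11110000 → 4-byte char (#8). Advance 4.
Byte at offset 26: 0xF1 = 11110001 → 4-byte char (#9). Advance 4.
Byte at offset 30: 0xF2 = 11110010 → 4-byte char (#10). Advance 4.
Byte at offset 34: 0xD5 = 11010101 → 2-byte char (#11). Advance 2.
Byte at offset 36: 0xCA = 11001010 → 2-byte char (#12). Advance 2.
Reached end at offset 38 after 12 code points.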